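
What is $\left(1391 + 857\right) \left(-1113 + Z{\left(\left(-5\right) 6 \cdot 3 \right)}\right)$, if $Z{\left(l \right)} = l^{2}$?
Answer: $15706776$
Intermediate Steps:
$\left(1391 + 857\right) \left(-1113 + Z{\left(\left(-5\right) 6 \cdot 3 \right)}\right) = \left(1391 + 857\right) \left(-1113 + \left(\left(-5\right) 6 \cdot 3\right)^{2}\right) = 2248 \left(-1113 + \left(\left(-30\right) 3\right)^{2}\right) = 2248 \left(-1113 + \left(-90\right)^{2}\right) = 2248 \left(-1113 + 8100\right) = 2248 \cdot 6987 = 15706776$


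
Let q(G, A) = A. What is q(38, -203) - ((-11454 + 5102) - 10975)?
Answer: 17124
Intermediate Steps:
q(38, -203) - ((-11454 + 5102) - 10975) = -203 - ((-11454 + 5102) - 10975) = -203 - (-6352 - 10975) = -203 - 1*(-17327) = -203 + 17327 = 17124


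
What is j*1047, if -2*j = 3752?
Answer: -1964172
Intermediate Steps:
j = -1876 (j = -1/2*3752 = -1876)
j*1047 = -1876*1047 = -1964172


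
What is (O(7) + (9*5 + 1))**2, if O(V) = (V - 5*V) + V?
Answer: 625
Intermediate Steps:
O(V) = -3*V (O(V) = -4*V + V = -3*V)
(O(7) + (9*5 + 1))**2 = (-3*7 + (9*5 + 1))**2 = (-21 + (45 + 1))**2 = (-21 + 46)**2 = 25**2 = 625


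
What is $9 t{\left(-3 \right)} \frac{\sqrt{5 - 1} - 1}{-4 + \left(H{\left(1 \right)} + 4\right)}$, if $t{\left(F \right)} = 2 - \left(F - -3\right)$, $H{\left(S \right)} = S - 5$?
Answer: $- \frac{9}{2} \approx -4.5$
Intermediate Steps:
$H{\left(S \right)} = -5 + S$
$t{\left(F \right)} = -1 - F$ ($t{\left(F \right)} = 2 - \left(F + 3\right) = 2 - \left(3 + F\right) = -1 - F$)
$9 t{\left(-3 \right)} \frac{\sqrt{5 - 1} - 1}{-4 + \left(H{\left(1 \right)} + 4\right)} = 9 \left(-1 - -3\right) \frac{\sqrt{5 - 1} - 1}{-4 + \left(\left(-5 + 1\right) + 4\right)} = 9 \left(-1 + 3\right) \frac{\sqrt{4} - 1}{-4 + \left(-4 + 4\right)} = 9 \cdot 2 \frac{2 - 1}{-4 + 0} = 18 \cdot 1 \frac{1}{-4} = 18 \cdot 1 \left(- \frac{1}{4}\right) = 18 \left(- \frac{1}{4}\right) = - \frac{9}{2}$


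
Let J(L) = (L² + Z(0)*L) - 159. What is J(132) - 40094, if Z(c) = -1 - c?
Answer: -22961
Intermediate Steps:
J(L) = -159 + L² - L (J(L) = (L² + (-1 - 1*0)*L) - 159 = (L² + (-1 + 0)*L) - 159 = (L² - L) - 159 = -159 + L² - L)
J(132) - 40094 = (-159 + 132² - 1*132) - 40094 = (-159 + 17424 - 132) - 40094 = 17133 - 40094 = -22961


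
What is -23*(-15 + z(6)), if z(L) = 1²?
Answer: 322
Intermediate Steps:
z(L) = 1
-23*(-15 + z(6)) = -23*(-15 + 1) = -23*(-14) = 322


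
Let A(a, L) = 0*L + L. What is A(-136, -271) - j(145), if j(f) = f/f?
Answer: -272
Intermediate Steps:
j(f) = 1
A(a, L) = L (A(a, L) = 0 + L = L)
A(-136, -271) - j(145) = -271 - 1*1 = -271 - 1 = -272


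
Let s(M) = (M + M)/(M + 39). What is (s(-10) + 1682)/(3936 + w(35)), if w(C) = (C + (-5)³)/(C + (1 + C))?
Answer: 1730909/4050807 ≈ 0.42730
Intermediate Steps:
s(M) = 2*M/(39 + M) (s(M) = (2*M)/(39 + M) = 2*M/(39 + M))
w(C) = (-125 + C)/(1 + 2*C) (w(C) = (C - 125)/(1 + 2*C) = (-125 + C)/(1 + 2*C))
(s(-10) + 1682)/(3936 + w(35)) = (2*(-10)/(39 - 10) + 1682)/(3936 + (-125 + 35)/(1 + 2*35)) = (2*(-10)/29 + 1682)/(3936 - 90/(1 + 70)) = (2*(-10)*(1/29) + 1682)/(3936 - 90/71) = (-20/29 + 1682)/(3936 + (1/71)*(-90)) = 48758/(29*(3936 - 90/71)) = 48758/(29*(279366/71)) = (48758/29)*(71/279366) = 1730909/4050807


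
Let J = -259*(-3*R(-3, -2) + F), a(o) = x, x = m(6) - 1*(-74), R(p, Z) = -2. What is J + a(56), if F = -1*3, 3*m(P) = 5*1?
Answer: -2104/3 ≈ -701.33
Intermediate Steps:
m(P) = 5/3 (m(P) = (5*1)/3 = (1/3)*5 = 5/3)
F = -3
x = 227/3 (x = 5/3 - 1*(-74) = 5/3 + 74 = 227/3 ≈ 75.667)
a(o) = 227/3
J = -777 (J = -259*(-3*(-2) - 3) = -259*(6 - 3) = -259*3 = -777)
J + a(56) = -777 + 227/3 = -2104/3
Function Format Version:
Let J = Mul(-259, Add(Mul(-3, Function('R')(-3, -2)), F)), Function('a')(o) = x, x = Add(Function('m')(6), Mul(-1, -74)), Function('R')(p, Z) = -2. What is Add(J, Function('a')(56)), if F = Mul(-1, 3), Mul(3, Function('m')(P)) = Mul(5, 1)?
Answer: Rational(-2104, 3) ≈ -701.33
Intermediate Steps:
Function('m')(P) = Rational(5, 3) (Function('m')(P) = Mul(Rational(1, 3), Mul(5, 1)) = Mul(Rational(1, 3), 5) = Rational(5, 3))
F = -3
x = Rational(227, 3) (x = Add(Rational(5, 3), Mul(-1, -74)) = Add(Rational(5, 3), 74) = Rational(227, 3) ≈ 75.667)
Function('a')(o) = Rational(227, 3)
J = -777 (J = Mul(-259, Add(Mul(-3, -2), -3)) = Mul(-259, Add(6, -3)) = Mul(-259, 3) = -777)
Add(J, Function('a')(56)) = Add(-777, Rational(227, 3)) = Rational(-2104, 3)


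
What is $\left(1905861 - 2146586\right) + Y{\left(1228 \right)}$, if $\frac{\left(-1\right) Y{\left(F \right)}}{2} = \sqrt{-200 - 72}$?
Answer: $-240725 - 8 i \sqrt{17} \approx -2.4073 \cdot 10^{5} - 32.985 i$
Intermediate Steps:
$Y{\left(F \right)} = - 8 i \sqrt{17}$ ($Y{\left(F \right)} = - 2 \sqrt{-200 - 72} = - 2 \sqrt{-272} = - 2 \cdot 4 i \sqrt{17} = - 8 i \sqrt{17}$)
$\left(1905861 - 2146586\right) + Y{\left(1228 \right)} = \left(1905861 - 2146586\right) - 8 i \sqrt{17} = -240725 - 8 i \sqrt{17}$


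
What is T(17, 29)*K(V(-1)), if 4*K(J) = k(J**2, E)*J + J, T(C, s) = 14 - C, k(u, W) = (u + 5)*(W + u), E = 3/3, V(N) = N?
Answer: 39/4 ≈ 9.7500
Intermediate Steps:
E = 1 (E = 3*(1/3) = 1)
k(u, W) = (5 + u)*(W + u)
K(J) = J/4 + J*(5 + J**4 + 6*J**2)/4 (K(J) = (((J**2)**2 + 5*1 + 5*J**2 + 1*J**2)*J + J)/4 = ((J**4 + 5 + 5*J**2 + J**2)*J + J)/4 = ((5 + J**4 + 6*J**2)*J + J)/4 = (J*(5 + J**4 + 6*J**2) + J)/4 = (J + J*(5 + J**4 + 6*J**2))/4 = J/4 + J*(5 + J**4 + 6*J**2)/4)
T(17, 29)*K(V(-1)) = (14 - 1*17)*((1/4)*(-1)*(6 + (-1)**4 + 6*(-1)**2)) = (14 - 17)*((1/4)*(-1)*(6 + 1 + 6*1)) = -3*(-1)*(6 + 1 + 6)/4 = -3*(-1)*13/4 = -3*(-13/4) = 39/4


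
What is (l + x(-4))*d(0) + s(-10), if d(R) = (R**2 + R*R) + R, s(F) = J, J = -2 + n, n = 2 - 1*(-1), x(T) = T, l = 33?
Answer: 1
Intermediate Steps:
n = 3 (n = 2 + 1 = 3)
J = 1 (J = -2 + 3 = 1)
s(F) = 1
d(R) = R + 2*R**2 (d(R) = (R**2 + R**2) + R = 2*R**2 + R = R + 2*R**2)
(l + x(-4))*d(0) + s(-10) = (33 - 4)*(0*(1 + 2*0)) + 1 = 29*(0*(1 + 0)) + 1 = 29*(0*1) + 1 = 29*0 + 1 = 0 + 1 = 1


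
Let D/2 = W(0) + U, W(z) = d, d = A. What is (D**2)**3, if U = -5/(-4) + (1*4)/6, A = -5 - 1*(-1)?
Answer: 244140625/46656 ≈ 5232.8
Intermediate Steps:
A = -4 (A = -5 + 1 = -4)
d = -4
W(z) = -4
U = 23/12 (U = -5*(-1/4) + 4*(1/6) = 5/4 + 2/3 = 23/12 ≈ 1.9167)
D = -25/6 (D = 2*(-4 + 23/12) = 2*(-25/12) = -25/6 ≈ -4.1667)
(D**2)**3 = ((-25/6)**2)**3 = (625/36)**3 = 244140625/46656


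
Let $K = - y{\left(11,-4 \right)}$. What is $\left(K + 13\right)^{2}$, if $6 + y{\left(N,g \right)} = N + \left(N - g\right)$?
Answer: $49$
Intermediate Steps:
$y{\left(N,g \right)} = -6 - g + 2 N$ ($y{\left(N,g \right)} = -6 + \left(N + \left(N - g\right)\right) = -6 + \left(- g + 2 N\right) = -6 - g + 2 N$)
$K = -20$ ($K = - (-6 - -4 + 2 \cdot 11) = - (-6 + 4 + 22) = \left(-1\right) 20 = -20$)
$\left(K + 13\right)^{2} = \left(-20 + 13\right)^{2} = \left(-7\right)^{2} = 49$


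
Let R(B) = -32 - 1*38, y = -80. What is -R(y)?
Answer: 70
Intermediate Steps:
R(B) = -70 (R(B) = -32 - 38 = -70)
-R(y) = -1*(-70) = 70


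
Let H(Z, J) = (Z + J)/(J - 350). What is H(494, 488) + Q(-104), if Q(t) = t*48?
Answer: -343957/69 ≈ -4984.9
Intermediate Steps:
Q(t) = 48*t
H(Z, J) = (J + Z)/(-350 + J)
H(494, 488) + Q(-104) = (488 + 494)/(-350 + 488) + 48*(-104) = 982/138 - 4992 = (1/138)*982 - 4992 = 491/69 - 4992 = -343957/69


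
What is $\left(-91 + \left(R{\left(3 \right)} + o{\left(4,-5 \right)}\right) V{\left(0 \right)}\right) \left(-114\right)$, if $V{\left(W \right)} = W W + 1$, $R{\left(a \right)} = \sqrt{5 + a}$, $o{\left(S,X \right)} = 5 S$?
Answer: $8094 - 228 \sqrt{2} \approx 7771.6$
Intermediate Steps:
$V{\left(W \right)} = 1 + W^{2}$ ($V{\left(W \right)} = W^{2} + 1 = 1 + W^{2}$)
$\left(-91 + \left(R{\left(3 \right)} + o{\left(4,-5 \right)}\right) V{\left(0 \right)}\right) \left(-114\right) = \left(-91 + \left(\sqrt{5 + 3} + 5 \cdot 4\right) \left(1 + 0^{2}\right)\right) \left(-114\right) = \left(-91 + \left(\sqrt{8} + 20\right) \left(1 + 0\right)\right) \left(-114\right) = \left(-91 + \left(2 \sqrt{2} + 20\right) 1\right) \left(-114\right) = \left(-91 + \left(20 + 2 \sqrt{2}\right) 1\right) \left(-114\right) = \left(-91 + \left(20 + 2 \sqrt{2}\right)\right) \left(-114\right) = \left(-71 + 2 \sqrt{2}\right) \left(-114\right) = 8094 - 228 \sqrt{2}$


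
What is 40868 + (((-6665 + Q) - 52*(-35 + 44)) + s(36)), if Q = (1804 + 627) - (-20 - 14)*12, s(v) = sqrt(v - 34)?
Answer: 36574 + sqrt(2) ≈ 36575.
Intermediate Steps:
s(v) = sqrt(-34 + v)
Q = 2839 (Q = 2431 - (-34)*12 = 2431 - 1*(-408) = 2431 + 408 = 2839)
40868 + (((-6665 + Q) - 52*(-35 + 44)) + s(36)) = 40868 + (((-6665 + 2839) - 52*(-35 + 44)) + sqrt(-34 + 36)) = 40868 + ((-3826 - 52*9) + sqrt(2)) = 40868 + ((-3826 - 468) + sqrt(2)) = 40868 + (-4294 + sqrt(2)) = 36574 + sqrt(2)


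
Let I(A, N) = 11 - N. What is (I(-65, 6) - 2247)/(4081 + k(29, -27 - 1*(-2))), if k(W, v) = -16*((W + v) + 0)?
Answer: -2242/4017 ≈ -0.55813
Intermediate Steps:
k(W, v) = -16*W - 16*v (k(W, v) = -16*(W + v) = -16*W - 16*v)
(I(-65, 6) - 2247)/(4081 + k(29, -27 - 1*(-2))) = ((11 - 1*6) - 2247)/(4081 + (-16*29 - 16*(-27 - 1*(-2)))) = ((11 - 6) - 2247)/(4081 + (-464 - 16*(-27 + 2))) = (5 - 2247)/(4081 + (-464 - 16*(-25))) = -2242/(4081 + (-464 + 400)) = -2242/(4081 - 64) = -2242/4017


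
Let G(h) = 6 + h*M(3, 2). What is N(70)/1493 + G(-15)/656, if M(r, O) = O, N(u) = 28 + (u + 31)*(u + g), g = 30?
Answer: 826017/122426 ≈ 6.7471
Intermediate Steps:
N(u) = 28 + (30 + u)*(31 + u) (N(u) = 28 + (u + 31)*(u + 30) = 28 + (31 + u)*(30 + u) = 28 + (30 + u)*(31 + u))
G(h) = 6 + 2*h (G(h) = 6 + h*2 = 6 + 2*h)
N(70)/1493 + G(-15)/656 = (958 + 70² + 61*70)/1493 + (6 + 2*(-15))/656 = (958 + 4900 + 4270)*(1/1493) + (6 - 30)*(1/656) = 10128*(1/1493) - 24*1/656 = 10128/1493 - 3/82 = 826017/122426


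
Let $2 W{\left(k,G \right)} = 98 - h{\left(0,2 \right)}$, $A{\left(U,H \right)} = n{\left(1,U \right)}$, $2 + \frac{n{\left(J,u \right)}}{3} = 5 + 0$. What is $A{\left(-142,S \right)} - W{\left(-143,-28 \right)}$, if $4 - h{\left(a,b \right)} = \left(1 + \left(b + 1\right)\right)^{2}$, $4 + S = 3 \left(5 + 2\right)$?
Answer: $-46$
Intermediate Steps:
$n{\left(J,u \right)} = 9$ ($n{\left(J,u \right)} = -6 + 3 \left(5 + 0\right) = -6 + 3 \cdot 5 = -6 + 15 = 9$)
$S = 17$ ($S = -4 + 3 \left(5 + 2\right) = -4 + 3 \cdot 7 = -4 + 21 = 17$)
$h{\left(a,b \right)} = 4 - \left(2 + b\right)^{2}$ ($h{\left(a,b \right)} = 4 - \left(1 + \left(b + 1\right)\right)^{2} = 4 - \left(1 + \left(1 + b\right)\right)^{2} = 4 - \left(2 + b\right)^{2}$)
$A{\left(U,H \right)} = 9$
$W{\left(k,G \right)} = 55$ ($W{\left(k,G \right)} = \frac{98 - \left(4 - \left(2 + 2\right)^{2}\right)}{2} = \frac{98 - \left(4 - 4^{2}\right)}{2} = \frac{98 - \left(4 - 16\right)}{2} = \frac{98 - -12}{2} = \frac{98 + 12}{2} = \frac{1}{2} \cdot 110 = 55$)
$A{\left(-142,S \right)} - W{\left(-143,-28 \right)} = 9 - 55 = -46$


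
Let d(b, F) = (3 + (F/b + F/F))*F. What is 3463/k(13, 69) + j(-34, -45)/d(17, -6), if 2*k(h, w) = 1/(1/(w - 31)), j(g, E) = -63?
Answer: 436195/2356 ≈ 185.14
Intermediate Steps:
d(b, F) = F*(4 + F/b) (d(b, F) = (3 + (F/b + 1))*F = (3 + (1 + F/b))*F = (4 + F/b)*F = F*(4 + F/b))
k(h, w) = -31/2 + w/2 (k(h, w) = 1/(2*(1/(w - 31))) = 1/(2*(1/(-31 + w))) = (-31 + w)/2 = -31/2 + w/2)
3463/k(13, 69) + j(-34, -45)/d(17, -6) = 3463/(-31/2 + (1/2)*69) - 63*(-17/(6*(-6 + 4*17))) = 3463/(-31/2 + 69/2) - 63*(-17/(6*(-6 + 68))) = 3463/19 - 63/((-6*1/17*62)) = 3463*(1/19) - 63/(-372/17) = 3463/19 - 63*(-17/372) = 3463/19 + 357/124 = 436195/2356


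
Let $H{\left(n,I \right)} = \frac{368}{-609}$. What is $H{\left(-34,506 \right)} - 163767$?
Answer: $- \frac{99734471}{609} \approx -1.6377 \cdot 10^{5}$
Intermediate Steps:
$H{\left(n,I \right)} = - \frac{368}{609}$ ($H{\left(n,I \right)} = 368 \left(- \frac{1}{609}\right) = - \frac{368}{609}$)
$H{\left(-34,506 \right)} - 163767 = - \frac{368}{609} - 163767 = - \frac{99734471}{609}$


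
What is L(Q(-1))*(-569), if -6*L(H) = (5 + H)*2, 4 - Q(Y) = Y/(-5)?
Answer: 25036/15 ≈ 1669.1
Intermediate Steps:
Q(Y) = 4 + Y/5 (Q(Y) = 4 - Y/(-5) = 4 - Y*(-1)/5 = 4 - (-1)*Y/5 = 4 + Y/5)
L(H) = -5/3 - H/3 (L(H) = -(5 + H)*2/6 = -(10 + 2*H)/6 = -5/3 - H/3)
L(Q(-1))*(-569) = (-5/3 - (4 + (⅕)*(-1))/3)*(-569) = (-5/3 - (4 - ⅕)/3)*(-569) = (-5/3 - ⅓*19/5)*(-569) = (-5/3 - 19/15)*(-569) = -44/15*(-569) = 25036/15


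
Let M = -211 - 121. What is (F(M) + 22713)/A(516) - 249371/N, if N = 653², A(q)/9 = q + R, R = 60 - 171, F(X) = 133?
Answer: 8832782719/1554260805 ≈ 5.6829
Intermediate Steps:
M = -332
R = -111
A(q) = -999 + 9*q (A(q) = 9*(q - 111) = 9*(-111 + q) = -999 + 9*q)
N = 426409
(F(M) + 22713)/A(516) - 249371/N = (133 + 22713)/(-999 + 9*516) - 249371/426409 = 22846/(-999 + 4644) - 249371*1/426409 = 22846/3645 - 249371/426409 = 8832782719/1554260805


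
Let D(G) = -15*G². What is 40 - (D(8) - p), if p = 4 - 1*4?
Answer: 1000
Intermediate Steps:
p = 0 (p = 4 - 4 = 0)
40 - (D(8) - p) = 40 - (-15*8² - 1*0) = 40 - (-15*64 + 0) = 40 - (-960 + 0) = 40 - 1*(-960) = 40 + 960 = 1000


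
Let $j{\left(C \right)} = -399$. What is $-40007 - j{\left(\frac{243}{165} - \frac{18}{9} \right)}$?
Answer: $-39608$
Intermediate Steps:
$-40007 - j{\left(\frac{243}{165} - \frac{18}{9} \right)} = -40007 - -399 = -40007 + 399 = -39608$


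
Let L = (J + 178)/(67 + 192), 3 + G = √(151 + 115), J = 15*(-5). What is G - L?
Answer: -880/259 + √266 ≈ 12.912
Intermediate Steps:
J = -75
G = -3 + √266 (G = -3 + √(151 + 115) = -3 + √266 ≈ 13.310)
L = 103/259 (L = (-75 + 178)/(67 + 192) = 103/259 ≈ 0.39768)
G - L = (-3 + √266) - 1*103/259 = (-3 + √266) - 103/259 = -880/259 + √266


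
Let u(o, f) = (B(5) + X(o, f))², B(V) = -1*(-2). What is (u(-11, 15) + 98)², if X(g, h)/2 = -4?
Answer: 17956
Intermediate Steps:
B(V) = 2
X(g, h) = -8 (X(g, h) = 2*(-4) = -8)
u(o, f) = 36 (u(o, f) = (2 - 8)² = (-6)² = 36)
(u(-11, 15) + 98)² = (36 + 98)² = 134² = 17956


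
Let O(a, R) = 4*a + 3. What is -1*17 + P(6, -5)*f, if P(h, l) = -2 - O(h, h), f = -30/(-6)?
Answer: -162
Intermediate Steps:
O(a, R) = 3 + 4*a
f = 5 (f = -30*(-1)/6 = -5*(-1) = 5)
P(h, l) = -5 - 4*h (P(h, l) = -2 - (3 + 4*h) = -2 + (-3 - 4*h) = -5 - 4*h)
-1*17 + P(6, -5)*f = -1*17 + (-5 - 4*6)*5 = -17 + (-5 - 24)*5 = -17 - 29*5 = -17 - 145 = -162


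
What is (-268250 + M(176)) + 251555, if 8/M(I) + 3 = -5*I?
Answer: -14741693/883 ≈ -16695.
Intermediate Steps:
M(I) = 8/(-3 - 5*I)
(-268250 + M(176)) + 251555 = (-268250 - 8/(3 + 5*176)) + 251555 = (-268250 - 8/(3 + 880)) + 251555 = (-268250 - 8/883) + 251555 = -236864758/883 + 251555 = -14741693/883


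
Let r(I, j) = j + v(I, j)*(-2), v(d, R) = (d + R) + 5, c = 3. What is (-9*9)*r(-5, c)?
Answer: 243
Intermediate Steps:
v(d, R) = 5 + R + d (v(d, R) = (R + d) + 5 = 5 + R + d)
r(I, j) = -10 - j - 2*I (r(I, j) = j + (5 + j + I)*(-2) = j + (5 + I + j)*(-2) = j + (-10 - 2*I - 2*j) = -10 - j - 2*I)
(-9*9)*r(-5, c) = (-9*9)*(-10 - 1*3 - 2*(-5)) = -81*(-10 - 3 + 10) = -81*(-3) = 243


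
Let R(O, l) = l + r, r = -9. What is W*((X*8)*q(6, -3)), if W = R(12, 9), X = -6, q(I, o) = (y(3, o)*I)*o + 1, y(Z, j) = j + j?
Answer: 0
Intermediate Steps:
y(Z, j) = 2*j
R(O, l) = -9 + l (R(O, l) = l - 9 = -9 + l)
q(I, o) = 1 + 2*I*o**2 (q(I, o) = ((2*o)*I)*o + 1 = (2*I*o)*o + 1 = 2*I*o**2 + 1 = 1 + 2*I*o**2)
W = 0 (W = -9 + 9 = 0)
W*((X*8)*q(6, -3)) = 0*((-6*8)*(1 + 2*6*(-3)**2)) = 0*(-48*(1 + 2*6*9)) = 0*(-48*(1 + 108)) = 0*(-48*109) = 0*(-5232) = 0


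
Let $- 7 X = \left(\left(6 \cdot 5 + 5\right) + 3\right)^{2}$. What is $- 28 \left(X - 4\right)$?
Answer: $5888$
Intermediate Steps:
$X = - \frac{1444}{7}$ ($X = - \frac{\left(\left(6 \cdot 5 + 5\right) + 3\right)^{2}}{7} = - \frac{\left(\left(30 + 5\right) + 3\right)^{2}}{7} = - \frac{\left(35 + 3\right)^{2}}{7} = - \frac{38^{2}}{7} = \left(- \frac{1}{7}\right) 1444 = - \frac{1444}{7} \approx -206.29$)
$- 28 \left(X - 4\right) = - 28 \left(- \frac{1444}{7} - 4\right) = \left(-28\right) \left(- \frac{1472}{7}\right) = 5888$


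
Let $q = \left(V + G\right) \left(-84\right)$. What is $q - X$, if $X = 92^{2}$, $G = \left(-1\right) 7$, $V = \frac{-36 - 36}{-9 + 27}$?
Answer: $-7540$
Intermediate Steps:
$V = -4$ ($V = - \frac{72}{18} = \left(-72\right) \frac{1}{18} = -4$)
$G = -7$
$X = 8464$
$q = 924$ ($q = \left(-4 - 7\right) \left(-84\right) = \left(-11\right) \left(-84\right) = 924$)
$q - X = 924 - 8464 = -7540$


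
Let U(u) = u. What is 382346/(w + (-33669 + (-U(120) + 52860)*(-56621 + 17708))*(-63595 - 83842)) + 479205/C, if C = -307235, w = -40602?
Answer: -674421381177176383/432395015105924439 ≈ -1.5597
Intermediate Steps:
382346/(w + (-33669 + (-U(120) + 52860)*(-56621 + 17708))*(-63595 - 83842)) + 479205/C = 382346/(-40602 + (-33669 + (-1*120 + 52860)*(-56621 + 17708))*(-63595 - 83842)) + 479205/(-307235) = 382346/(-40602 + (-33669 + (-120 + 52860)*(-38913))*(-147437)) + 479205*(-1/307235) = 382346/(-40602 + (-33669 + 52740*(-38913))*(-147437)) - 95841/61447 = 382346/(-40602 + (-33669 - 2052271620)*(-147437)) - 95841/61447 = 382346/(-40602 - 2052305289*(-147437)) - 95841/61447 = 382346/(-40602 + 302585734894293) - 95841/61447 = 382346/302585734853691 - 95841/61447 = -674421381177176383/432395015105924439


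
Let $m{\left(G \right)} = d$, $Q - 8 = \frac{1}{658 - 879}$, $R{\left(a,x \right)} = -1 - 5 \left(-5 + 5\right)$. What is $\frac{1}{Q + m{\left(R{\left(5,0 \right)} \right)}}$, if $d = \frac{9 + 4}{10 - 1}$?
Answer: $\frac{1989}{18776} \approx 0.10593$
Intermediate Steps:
$R{\left(a,x \right)} = -1$ ($R{\left(a,x \right)} = -1 - 0 = -1 + 0 = -1$)
$d = \frac{13}{9} \approx 1.4444$
$Q = \frac{1767}{221}$ ($Q = 8 + \frac{1}{658 - 879} = 8 + \frac{1}{-221} = 8 - \frac{1}{221} = \frac{1767}{221} \approx 7.9955$)
$m{\left(G \right)} = \frac{13}{9}$
$\frac{1}{Q + m{\left(R{\left(5,0 \right)} \right)}} = \frac{1}{\frac{1767}{221} + \frac{13}{9}} = \frac{1}{\frac{18776}{1989}} = \frac{1989}{18776}$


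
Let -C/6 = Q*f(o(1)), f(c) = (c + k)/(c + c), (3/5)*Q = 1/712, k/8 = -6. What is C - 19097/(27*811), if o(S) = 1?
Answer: -8451269/15590664 ≈ -0.54207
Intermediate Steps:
k = -48 (k = 8*(-6) = -48)
Q = 5/2136 (Q = (5/3)/712 = (5/3)*(1/712) = 5/2136 ≈ 0.0023408)
f(c) = (-48 + c)/(2*c) (f(c) = (c - 48)/(c + c) = (-48 + c)/((2*c)) = (-48 + c)*(1/(2*c)) = (-48 + c)/(2*c))
C = 235/712 (C = -5*(½)*(-48 + 1)/1/356 = -5*(½)*1*(-47)/356 = -5*(-47)/(356*2) = -6*(-235/4272) = 235/712 ≈ 0.33006)
C - 19097/(27*811) = 235/712 - 19097/(27*811) = 235/712 - 19097/21897 = -8451269/15590664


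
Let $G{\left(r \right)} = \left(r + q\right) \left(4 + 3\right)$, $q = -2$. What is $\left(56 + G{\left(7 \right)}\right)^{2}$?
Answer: $8281$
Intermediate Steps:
$G{\left(r \right)} = -14 + 7 r$ ($G{\left(r \right)} = \left(r - 2\right) \left(4 + 3\right) = \left(-2 + r\right) 7 = -14 + 7 r$)
$\left(56 + G{\left(7 \right)}\right)^{2} = \left(56 + \left(-14 + 7 \cdot 7\right)\right)^{2} = \left(56 + \left(-14 + 49\right)\right)^{2} = \left(56 + 35\right)^{2} = 91^{2} = 8281$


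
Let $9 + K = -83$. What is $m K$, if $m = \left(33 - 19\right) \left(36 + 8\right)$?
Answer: $-56672$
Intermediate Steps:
$m = 616$ ($m = 14 \cdot 44 = 616$)
$K = -92$ ($K = -9 - 83 = -92$)
$m K = 616 \left(-92\right) = -56672$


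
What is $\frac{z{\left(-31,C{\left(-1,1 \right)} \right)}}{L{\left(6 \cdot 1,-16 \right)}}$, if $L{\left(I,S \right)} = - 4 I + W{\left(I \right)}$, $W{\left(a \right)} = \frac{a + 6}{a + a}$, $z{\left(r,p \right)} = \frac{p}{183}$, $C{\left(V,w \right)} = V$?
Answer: $\frac{1}{4209} \approx 0.00023759$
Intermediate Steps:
$z{\left(r,p \right)} = \frac{p}{183}$ ($z{\left(r,p \right)} = p \frac{1}{183} = \frac{p}{183}$)
$W{\left(a \right)} = \frac{6 + a}{2 a}$
$L{\left(I,S \right)} = - 4 I + \frac{6 + I}{2 I}$
$\frac{z{\left(-31,C{\left(-1,1 \right)} \right)}}{L{\left(6 \cdot 1,-16 \right)}} = \frac{\frac{1}{183} \left(-1\right)}{\frac{1}{2} - 4 \cdot 6 \cdot 1 + \frac{3}{6 \cdot 1}} = - \frac{1}{183 \left(\frac{1}{2} - 24 + \frac{3}{6}\right)} = - \frac{1}{183 \left(\frac{1}{2} - 24 + 3 \cdot \frac{1}{6}\right)} = - \frac{1}{183 \left(\frac{1}{2} - 24 + \frac{1}{2}\right)} = - \frac{1}{183 \left(-23\right)} = \left(- \frac{1}{183}\right) \left(- \frac{1}{23}\right) = \frac{1}{4209}$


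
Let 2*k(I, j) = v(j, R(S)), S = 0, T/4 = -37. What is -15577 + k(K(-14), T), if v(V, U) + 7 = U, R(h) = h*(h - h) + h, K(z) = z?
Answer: -31161/2 ≈ -15581.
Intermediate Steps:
T = -148 (T = 4*(-37) = -148)
R(h) = h (R(h) = h*0 + h = 0 + h = h)
v(V, U) = -7 + U
k(I, j) = -7/2 (k(I, j) = (-7 + 0)/2 = (1/2)*(-7) = -7/2)
-15577 + k(K(-14), T) = -15577 - 7/2 = -31161/2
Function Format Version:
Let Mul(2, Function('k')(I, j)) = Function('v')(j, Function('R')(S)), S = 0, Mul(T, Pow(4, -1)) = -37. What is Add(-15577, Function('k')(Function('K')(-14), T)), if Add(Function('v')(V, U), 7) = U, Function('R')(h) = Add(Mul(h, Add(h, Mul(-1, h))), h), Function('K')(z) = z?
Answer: Rational(-31161, 2) ≈ -15581.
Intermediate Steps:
T = -148 (T = Mul(4, -37) = -148)
Function('R')(h) = h (Function('R')(h) = Add(Mul(h, 0), h) = Add(0, h) = h)
Function('v')(V, U) = Add(-7, U)
Function('k')(I, j) = Rational(-7, 2) (Function('k')(I, j) = Mul(Rational(1, 2), Add(-7, 0)) = Mul(Rational(1, 2), -7) = Rational(-7, 2))
Add(-15577, Function('k')(Function('K')(-14), T)) = Add(-15577, Rational(-7, 2)) = Rational(-31161, 2)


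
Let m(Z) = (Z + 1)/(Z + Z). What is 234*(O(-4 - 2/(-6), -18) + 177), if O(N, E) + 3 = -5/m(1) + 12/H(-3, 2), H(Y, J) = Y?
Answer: 38610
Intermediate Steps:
m(Z) = (1 + Z)/(2*Z) (m(Z) = (1 + Z)/((2*Z)) = (1 + Z)*(1/(2*Z)) = (1 + Z)/(2*Z))
O(N, E) = -12 (O(N, E) = -3 + (-5*2/(1 + 1) + 12/(-3)) = -3 + (-5/1 + 12*(-⅓)) = -3 + (-5/1 - 4) = -3 + (-5*1 - 4) = -3 + (-5 - 4) = -3 - 9 = -12)
234*(O(-4 - 2/(-6), -18) + 177) = 234*(-12 + 177) = 234*165 = 38610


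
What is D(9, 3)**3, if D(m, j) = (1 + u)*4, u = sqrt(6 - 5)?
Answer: 512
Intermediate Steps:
u = 1 (u = sqrt(1) = 1)
D(m, j) = 8 (D(m, j) = (1 + 1)*4 = 2*4 = 8)
D(9, 3)**3 = 8**3 = 512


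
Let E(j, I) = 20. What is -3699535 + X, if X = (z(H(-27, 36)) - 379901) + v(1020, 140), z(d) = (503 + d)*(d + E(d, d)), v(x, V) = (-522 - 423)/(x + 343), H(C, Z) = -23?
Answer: -5562234933/1363 ≈ -4.0809e+6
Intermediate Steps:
v(x, V) = -945/(343 + x)
z(d) = (20 + d)*(503 + d) (z(d) = (503 + d)*(d + 20) = (503 + d)*(20 + d) = (20 + d)*(503 + d))
X = -519768728/1363 (X = ((10060 + (-23)**2 + 523*(-23)) - 379901) - 945/(343 + 1020) = ((10060 + 529 - 12029) - 379901) - 945/1363 = (-1440 - 379901) - 945*1/1363 = -381341 - 945/1363 = -519768728/1363 ≈ -3.8134e+5)
-3699535 + X = -3699535 - 519768728/1363 = -5562234933/1363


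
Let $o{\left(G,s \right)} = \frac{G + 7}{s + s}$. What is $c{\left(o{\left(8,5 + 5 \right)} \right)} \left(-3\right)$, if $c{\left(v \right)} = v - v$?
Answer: $0$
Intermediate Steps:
$o{\left(G,s \right)} = \frac{7 + G}{2 s}$
$c{\left(v \right)} = 0$
$c{\left(o{\left(8,5 + 5 \right)} \right)} \left(-3\right) = 0 \left(-3\right) = 0$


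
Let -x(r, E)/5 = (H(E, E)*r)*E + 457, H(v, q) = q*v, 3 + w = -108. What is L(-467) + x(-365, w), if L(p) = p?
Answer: -2495929327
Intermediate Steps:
w = -111 (w = -3 - 108 = -111)
x(r, E) = -2285 - 5*r*E³ (x(r, E) = -5*(((E*E)*r)*E + 457) = -5*((E²*r)*E + 457) = -5*((r*E²)*E + 457) = -5*(r*E³ + 457) = -5*(457 + r*E³) = -2285 - 5*r*E³)
L(-467) + x(-365, w) = -467 + (-2285 - 5*(-365)*(-111)³) = -467 + (-2285 - 5*(-365)*(-1367631)) = -467 + (-2285 - 2495926575) = -467 - 2495928860 = -2495929327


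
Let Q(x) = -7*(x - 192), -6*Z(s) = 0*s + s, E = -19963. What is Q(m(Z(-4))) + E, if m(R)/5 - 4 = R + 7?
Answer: -57082/3 ≈ -19027.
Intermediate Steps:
Z(s) = -s/6 (Z(s) = -(0*s + s)/6 = -(0 + s)/6 = -s/6)
m(R) = 55 + 5*R (m(R) = 20 + 5*(R + 7) = 20 + 5*(7 + R) = 20 + (35 + 5*R) = 55 + 5*R)
Q(x) = 1344 - 7*x (Q(x) = -7*(-192 + x) = 1344 - 7*x)
Q(m(Z(-4))) + E = (1344 - 7*(55 + 5*(-1/6*(-4)))) - 19963 = (1344 - 7*(55 + 5*(2/3))) - 19963 = (1344 - 7*(55 + 10/3)) - 19963 = (1344 - 7*175/3) - 19963 = (1344 - 1225/3) - 19963 = 2807/3 - 19963 = -57082/3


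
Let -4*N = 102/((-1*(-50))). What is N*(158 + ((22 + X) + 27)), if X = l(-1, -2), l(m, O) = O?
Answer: -2091/20 ≈ -104.55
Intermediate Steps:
X = -2
N = -51/100 (N = -51/(2*((-1*(-50)))) = -51/(2*50) = -¼*51/25 = -51/100 ≈ -0.51000)
N*(158 + ((22 + X) + 27)) = -51*(158 + ((22 - 2) + 27))/100 = -51*(158 + (20 + 27))/100 = -51*(158 + 47)/100 = -51/100*205 = -2091/20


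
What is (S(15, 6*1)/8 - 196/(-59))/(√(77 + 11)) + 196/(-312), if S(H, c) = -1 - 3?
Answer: -49/78 + 333*√22/5192 ≈ -0.32738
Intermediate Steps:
S(H, c) = -4
(S(15, 6*1)/8 - 196/(-59))/(√(77 + 11)) + 196/(-312) = (-4/8 - 196/(-59))/(√(77 + 11)) + 196/(-312) = (-4*⅛ - 196*(-1/59))/(√88) + 196*(-1/312) = (-½ + 196/59)/((2*√22)) - 49/78 = 333*(√22/44)/118 - 49/78 = 333*√22/5192 - 49/78 = -49/78 + 333*√22/5192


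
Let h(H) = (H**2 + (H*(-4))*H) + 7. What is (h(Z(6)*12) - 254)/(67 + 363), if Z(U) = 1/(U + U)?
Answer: -25/43 ≈ -0.58140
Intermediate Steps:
Z(U) = 1/(2*U)
h(H) = 7 - 3*H**2 (h(H) = (H**2 + (-4*H)*H) + 7 = (H**2 - 4*H**2) + 7 = -3*H**2 + 7 = 7 - 3*H**2)
(h(Z(6)*12) - 254)/(67 + 363) = ((7 - 3*1**2) - 254)/(67 + 363) = ((7 - 3*1**2) - 254)/430 = ((7 - 3*1**2) - 254)*(1/430) = ((7 - 3*1) - 254)*(1/430) = ((7 - 3) - 254)*(1/430) = (4 - 254)*(1/430) = -250*1/430 = -25/43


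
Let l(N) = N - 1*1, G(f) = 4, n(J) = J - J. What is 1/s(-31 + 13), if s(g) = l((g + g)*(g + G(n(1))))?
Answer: 1/503 ≈ 0.0019881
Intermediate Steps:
n(J) = 0
l(N) = -1 + N (l(N) = N - 1 = -1 + N)
s(g) = -1 + 2*g*(4 + g) (s(g) = -1 + (g + g)*(g + 4) = -1 + (2*g)*(4 + g) = -1 + 2*g*(4 + g))
1/s(-31 + 13) = 1/(-1 + 2*(-31 + 13)*(4 + (-31 + 13))) = 1/(-1 + 2*(-18)*(4 - 18)) = 1/(-1 + 2*(-18)*(-14)) = 1/(-1 + 504) = 1/503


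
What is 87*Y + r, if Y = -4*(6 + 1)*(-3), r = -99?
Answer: 7209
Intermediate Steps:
Y = 84 (Y = -28*(-3) = -4*(-21) = 84)
87*Y + r = 87*84 - 99 = 7308 - 99 = 7209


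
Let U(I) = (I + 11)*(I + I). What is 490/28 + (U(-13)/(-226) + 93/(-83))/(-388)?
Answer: 63696077/3639052 ≈ 17.503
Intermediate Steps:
U(I) = 2*I*(11 + I) (U(I) = (11 + I)*(2*I) = 2*I*(11 + I))
490/28 + (U(-13)/(-226) + 93/(-83))/(-388) = 490/28 + ((2*(-13)*(11 - 13))/(-226) + 93/(-83))/(-388) = 490*(1/28) + ((2*(-13)*(-2))*(-1/226) + 93*(-1/83))*(-1/388) = 35/2 + (52*(-1/226) - 93/83)*(-1/388) = 35/2 + (-26/113 - 93/83)*(-1/388) = 35/2 - 12667/9379*(-1/388) = 35/2 + 12667/3639052 = 63696077/3639052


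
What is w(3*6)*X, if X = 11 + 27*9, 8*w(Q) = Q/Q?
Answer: 127/4 ≈ 31.750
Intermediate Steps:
w(Q) = 1/8 (w(Q) = (Q/Q)/8 = (1/8)*1 = 1/8)
X = 254 (X = 11 + 243 = 254)
w(3*6)*X = (1/8)*254 = 127/4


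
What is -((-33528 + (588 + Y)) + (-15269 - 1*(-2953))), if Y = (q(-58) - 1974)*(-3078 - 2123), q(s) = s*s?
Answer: 7274646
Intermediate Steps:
q(s) = s**2
Y = -7229390 (Y = ((-58)**2 - 1974)*(-3078 - 2123) = (3364 - 1974)*(-5201) = 1390*(-5201) = -7229390)
-((-33528 + (588 + Y)) + (-15269 - 1*(-2953))) = -((-33528 + (588 - 7229390)) + (-15269 - 1*(-2953))) = -((-33528 - 7228802) + (-15269 + 2953)) = -(-7262330 - 12316) = -1*(-7274646) = 7274646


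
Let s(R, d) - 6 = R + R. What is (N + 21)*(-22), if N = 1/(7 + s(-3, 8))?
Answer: -3256/7 ≈ -465.14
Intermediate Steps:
s(R, d) = 6 + 2*R (s(R, d) = 6 + (R + R) = 6 + 2*R)
N = ⅐ (N = 1/(7 + (6 + 2*(-3))) = 1/(7 + (6 - 6)) = 1/(7 + 0) = 1/7 = ⅐ ≈ 0.14286)
(N + 21)*(-22) = (⅐ + 21)*(-22) = (148/7)*(-22) = -3256/7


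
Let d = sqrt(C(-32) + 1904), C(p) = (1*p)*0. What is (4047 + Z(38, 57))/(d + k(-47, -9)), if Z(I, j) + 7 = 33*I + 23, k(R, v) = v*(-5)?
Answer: 239265/121 - 21268*sqrt(119)/121 ≈ 59.988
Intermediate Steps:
C(p) = 0 (C(p) = p*0 = 0)
k(R, v) = -5*v
d = 4*sqrt(119) (d = sqrt(0 + 1904) = sqrt(1904) = 4*sqrt(119) ≈ 43.635)
Z(I, j) = 16 + 33*I (Z(I, j) = -7 + (33*I + 23) = -7 + (23 + 33*I) = 16 + 33*I)
(4047 + Z(38, 57))/(d + k(-47, -9)) = (4047 + (16 + 33*38))/(4*sqrt(119) - 5*(-9)) = (4047 + (16 + 1254))/(4*sqrt(119) + 45) = (4047 + 1270)/(45 + 4*sqrt(119)) = 5317/(45 + 4*sqrt(119))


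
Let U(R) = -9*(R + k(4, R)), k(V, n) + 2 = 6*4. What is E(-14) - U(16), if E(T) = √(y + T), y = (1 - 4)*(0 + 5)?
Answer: 342 + I*√29 ≈ 342.0 + 5.3852*I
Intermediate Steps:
k(V, n) = 22 (k(V, n) = -2 + 6*4 = -2 + 24 = 22)
y = -15 (y = -3*5 = -15)
U(R) = -198 - 9*R (U(R) = -9*(R + 22) = -9*(22 + R) = -198 - 9*R)
E(T) = √(-15 + T)
E(-14) - U(16) = √(-15 - 14) - (-198 - 9*16) = √(-29) - (-198 - 144) = I*√29 - 1*(-342) = I*√29 + 342 = 342 + I*√29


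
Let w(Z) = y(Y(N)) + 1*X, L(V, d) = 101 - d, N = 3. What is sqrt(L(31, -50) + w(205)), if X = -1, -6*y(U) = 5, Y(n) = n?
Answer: sqrt(5370)/6 ≈ 12.213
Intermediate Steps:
y(U) = -5/6 (y(U) = -1/6*5 = -5/6)
w(Z) = -11/6 (w(Z) = -5/6 + 1*(-1) = -5/6 - 1 = -11/6)
sqrt(L(31, -50) + w(205)) = sqrt((101 - 1*(-50)) - 11/6) = sqrt((101 + 50) - 11/6) = sqrt(151 - 11/6) = sqrt(895/6) = sqrt(5370)/6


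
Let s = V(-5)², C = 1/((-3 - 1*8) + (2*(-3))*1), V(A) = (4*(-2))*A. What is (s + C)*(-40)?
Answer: -1087960/17 ≈ -63998.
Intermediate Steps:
V(A) = -8*A
C = -1/17 (C = 1/((-3 - 8) - 6*1) = 1/(-11 - 6) = 1/(-17) = -1/17 ≈ -0.058824)
s = 1600 (s = (-8*(-5))² = 40² = 1600)
(s + C)*(-40) = (1600 - 1/17)*(-40) = (27199/17)*(-40) = -1087960/17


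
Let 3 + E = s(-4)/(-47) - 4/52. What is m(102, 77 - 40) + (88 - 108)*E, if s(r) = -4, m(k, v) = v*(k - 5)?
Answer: 2229439/611 ≈ 3648.8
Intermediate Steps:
m(k, v) = v*(-5 + k)
E = -1828/611 (E = -3 + (-4/(-47) - 4/52) = -3 + (-4*(-1/47) - 4*1/52) = -3 + (4/47 - 1/13) = -3 + 5/611 = -1828/611 ≈ -2.9918)
m(102, 77 - 40) + (88 - 108)*E = (77 - 40)*(-5 + 102) + (88 - 108)*(-1828/611) = 37*97 - 20*(-1828/611) = 3589 + 36560/611 = 2229439/611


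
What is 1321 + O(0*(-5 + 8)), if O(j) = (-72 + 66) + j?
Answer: 1315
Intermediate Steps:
O(j) = -6 + j
1321 + O(0*(-5 + 8)) = 1321 + (-6 + 0*(-5 + 8)) = 1321 + (-6 + 0*3) = 1321 + (-6 + 0) = 1321 - 6 = 1315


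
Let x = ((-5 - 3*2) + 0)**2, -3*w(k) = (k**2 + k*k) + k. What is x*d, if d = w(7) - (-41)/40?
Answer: -164439/40 ≈ -4111.0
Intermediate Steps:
w(k) = -2*k**2/3 - k/3 (w(k) = -((k**2 + k*k) + k)/3 = -((k**2 + k**2) + k)/3 = -(2*k**2 + k)/3 = -(k + 2*k**2)/3 = -2*k**2/3 - k/3)
x = 121 (x = ((-5 - 6) + 0)**2 = (-11 + 0)**2 = (-11)**2 = 121)
d = -1359/40 (d = -1/3*7*(1 + 2*7) - (-41)/40 = -1/3*7*(1 + 14) - (-41)/40 = -1/3*7*15 - 1*(-41/40) = -35 + 41/40 = -1359/40 ≈ -33.975)
x*d = 121*(-1359/40) = -164439/40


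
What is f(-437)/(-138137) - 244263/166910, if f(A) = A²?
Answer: -65616393821/23056446670 ≈ -2.8459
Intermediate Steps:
f(-437)/(-138137) - 244263/166910 = (-437)²/(-138137) - 244263/166910 = 190969*(-1/138137) - 244263*1/166910 = -190969/138137 - 244263/166910 = -65616393821/23056446670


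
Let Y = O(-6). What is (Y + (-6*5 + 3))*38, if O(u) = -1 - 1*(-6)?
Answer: -836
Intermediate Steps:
O(u) = 5 (O(u) = -1 + 6 = 5)
Y = 5
(Y + (-6*5 + 3))*38 = (5 + (-6*5 + 3))*38 = (5 + (-30 + 3))*38 = (5 - 27)*38 = -22*38 = -836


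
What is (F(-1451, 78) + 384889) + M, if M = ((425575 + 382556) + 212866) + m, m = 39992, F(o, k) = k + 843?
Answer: 1446799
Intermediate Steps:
F(o, k) = 843 + k
M = 1060989 (M = ((425575 + 382556) + 212866) + 39992 = (808131 + 212866) + 39992 = 1020997 + 39992 = 1060989)
(F(-1451, 78) + 384889) + M = ((843 + 78) + 384889) + 1060989 = (921 + 384889) + 1060989 = 385810 + 1060989 = 1446799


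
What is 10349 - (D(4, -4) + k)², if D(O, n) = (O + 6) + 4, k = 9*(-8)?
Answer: 6985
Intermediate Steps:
k = -72
D(O, n) = 10 + O (D(O, n) = (6 + O) + 4 = 10 + O)
10349 - (D(4, -4) + k)² = 10349 - ((10 + 4) - 72)² = 10349 - (14 - 72)² = 10349 - 1*(-58)² = 10349 - 1*3364 = 10349 - 3364 = 6985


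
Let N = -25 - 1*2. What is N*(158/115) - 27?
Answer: -7371/115 ≈ -64.096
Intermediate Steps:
N = -27 (N = -25 - 2 = -27)
N*(158/115) - 27 = -4266/115 - 27 = -7371/115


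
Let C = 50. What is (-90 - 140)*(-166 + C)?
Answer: 26680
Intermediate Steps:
(-90 - 140)*(-166 + C) = (-90 - 140)*(-166 + 50) = -230*(-116) = 26680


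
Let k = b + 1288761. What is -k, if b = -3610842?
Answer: 2322081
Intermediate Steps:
k = -2322081 (k = -3610842 + 1288761 = -2322081)
-k = -1*(-2322081) = 2322081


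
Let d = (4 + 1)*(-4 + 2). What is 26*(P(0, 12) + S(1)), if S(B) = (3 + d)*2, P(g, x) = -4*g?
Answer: -364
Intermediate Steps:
d = -10 (d = 5*(-2) = -10)
S(B) = -14 (S(B) = (3 - 10)*2 = -7*2 = -14)
26*(P(0, 12) + S(1)) = 26*(-4*0 - 14) = 26*(0 - 14) = 26*(-14) = -364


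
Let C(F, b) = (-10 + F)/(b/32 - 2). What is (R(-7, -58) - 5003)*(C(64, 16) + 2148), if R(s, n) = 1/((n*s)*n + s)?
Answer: -248890046592/23555 ≈ -1.0566e+7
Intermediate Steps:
C(F, b) = (-10 + F)/(-2 + b/32) (C(F, b) = (-10 + F)/(b*(1/32) - 2) = (-10 + F)/(b/32 - 2) = (-10 + F)/(-2 + b/32))
R(s, n) = 1/(s + s*n²) (R(s, n) = 1/(s*n² + s) = 1/(s + s*n²))
(R(-7, -58) - 5003)*(C(64, 16) + 2148) = (1/((-7)*(1 + (-58)²)) - 5003)*(32*(-10 + 64)/(-64 + 16) + 2148) = (-1/(7*(1 + 3364)) - 5003)*(32*54/(-48) + 2148) = (-⅐/3365 - 5003)*(32*(-1/48)*54 + 2148) = (-⅐*1/3365 - 5003)*(-36 + 2148) = (-1/23555 - 5003)*2112 = -117845666/23555*2112 = -248890046592/23555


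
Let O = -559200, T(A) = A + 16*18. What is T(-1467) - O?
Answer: 558021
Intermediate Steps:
T(A) = 288 + A (T(A) = A + 288 = 288 + A)
T(-1467) - O = (288 - 1467) - 1*(-559200) = -1179 + 559200 = 558021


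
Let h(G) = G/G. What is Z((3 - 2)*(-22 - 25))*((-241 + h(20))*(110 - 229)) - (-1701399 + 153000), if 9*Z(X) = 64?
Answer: 5254477/3 ≈ 1.7515e+6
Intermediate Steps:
h(G) = 1
Z(X) = 64/9 (Z(X) = (1/9)*64 = 64/9)
Z((3 - 2)*(-22 - 25))*((-241 + h(20))*(110 - 229)) - (-1701399 + 153000) = 64*((-241 + 1)*(110 - 229))/9 - (-1701399 + 153000) = 64*(-240*(-119))/9 - 1*(-1548399) = (64/9)*28560 + 1548399 = 609280/3 + 1548399 = 5254477/3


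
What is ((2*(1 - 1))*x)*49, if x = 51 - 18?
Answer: 0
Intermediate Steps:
x = 33
((2*(1 - 1))*x)*49 = ((2*(1 - 1))*33)*49 = ((2*0)*33)*49 = (0*33)*49 = 0*49 = 0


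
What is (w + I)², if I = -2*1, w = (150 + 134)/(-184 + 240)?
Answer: 1849/196 ≈ 9.4337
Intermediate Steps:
w = 71/14 (w = 284/56 = 284*(1/56) = 71/14 ≈ 5.0714)
I = -2
(w + I)² = (71/14 - 2)² = (43/14)² = 1849/196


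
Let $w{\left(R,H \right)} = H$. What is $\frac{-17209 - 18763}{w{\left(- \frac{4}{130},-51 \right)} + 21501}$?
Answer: $- \frac{17986}{10725} \approx -1.677$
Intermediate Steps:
$\frac{-17209 - 18763}{w{\left(- \frac{4}{130},-51 \right)} + 21501} = \frac{-17209 - 18763}{-51 + 21501} = - \frac{35972}{21450} = \left(-35972\right) \frac{1}{21450} = - \frac{17986}{10725}$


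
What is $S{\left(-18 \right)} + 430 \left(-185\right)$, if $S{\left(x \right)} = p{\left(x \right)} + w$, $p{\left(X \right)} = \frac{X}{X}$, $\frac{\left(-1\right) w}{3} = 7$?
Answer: $-79570$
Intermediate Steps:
$w = -21$ ($w = \left(-3\right) 7 = -21$)
$p{\left(X \right)} = 1$
$S{\left(x \right)} = -20$ ($S{\left(x \right)} = 1 - 21 = -20$)
$S{\left(-18 \right)} + 430 \left(-185\right) = -20 + 430 \left(-185\right) = -20 - 79550 = -79570$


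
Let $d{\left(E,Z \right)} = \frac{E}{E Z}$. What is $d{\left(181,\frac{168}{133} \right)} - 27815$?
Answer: $- \frac{667541}{24} \approx -27814.0$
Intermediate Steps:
$d{\left(E,Z \right)} = \frac{1}{Z}$ ($d{\left(E,Z \right)} = E \frac{1}{E Z} = \frac{1}{Z}$)
$d{\left(181,\frac{168}{133} \right)} - 27815 = \frac{1}{168 \cdot \frac{1}{133}} - 27815 = \frac{1}{\frac{24}{19}} - 27815 = \frac{19}{24} - 27815 = - \frac{667541}{24}$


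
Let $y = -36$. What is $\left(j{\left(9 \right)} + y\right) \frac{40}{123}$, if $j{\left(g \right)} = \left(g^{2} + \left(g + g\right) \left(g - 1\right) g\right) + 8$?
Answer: $\frac{53960}{123} \approx 438.7$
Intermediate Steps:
$j{\left(g \right)} = 8 + g^{2} + 2 g^{2} \left(-1 + g\right)$ ($j{\left(g \right)} = \left(g^{2} + 2 g \left(-1 + g\right) g\right) + 8 = \left(g^{2} + 2 g^{2} \left(-1 + g\right)\right) + 8 = 8 + g^{2} + 2 g^{2} \left(-1 + g\right)$)
$\left(j{\left(9 \right)} + y\right) \frac{40}{123} = \left(\left(8 - 9^{2} + 2 \cdot 9^{3}\right) - 36\right) \frac{40}{123} = \left(\left(8 - 81 + 2 \cdot 729\right) - 36\right) 40 \cdot \frac{1}{123} = \left(\left(8 - 81 + 1458\right) - 36\right) \frac{40}{123} = \left(1385 - 36\right) \frac{40}{123} = 1349 \cdot \frac{40}{123} = \frac{53960}{123}$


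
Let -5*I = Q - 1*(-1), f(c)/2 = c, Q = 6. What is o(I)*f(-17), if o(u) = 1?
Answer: -34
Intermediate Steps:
f(c) = 2*c
I = -7/5 (I = -(6 - 1*(-1))/5 = -(6 + 1)/5 = -⅕*7 = -7/5 ≈ -1.4000)
o(I)*f(-17) = 1*(2*(-17)) = 1*(-34) = -34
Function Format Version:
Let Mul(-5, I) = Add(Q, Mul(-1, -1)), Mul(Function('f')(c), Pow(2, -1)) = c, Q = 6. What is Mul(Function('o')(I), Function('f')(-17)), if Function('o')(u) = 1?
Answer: -34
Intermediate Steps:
Function('f')(c) = Mul(2, c)
I = Rational(-7, 5) (I = Mul(Rational(-1, 5), Add(6, Mul(-1, -1))) = Mul(Rational(-1, 5), Add(6, 1)) = Mul(Rational(-1, 5), 7) = Rational(-7, 5) ≈ -1.4000)
Mul(Function('o')(I), Function('f')(-17)) = Mul(1, Mul(2, -17)) = Mul(1, -34) = -34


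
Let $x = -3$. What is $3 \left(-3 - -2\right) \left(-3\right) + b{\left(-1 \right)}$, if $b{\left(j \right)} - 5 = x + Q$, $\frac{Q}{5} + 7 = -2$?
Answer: $-34$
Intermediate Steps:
$Q = -45$ ($Q = -35 + 5 \left(-2\right) = -35 - 10 = -45$)
$b{\left(j \right)} = -43$ ($b{\left(j \right)} = 5 - 48 = -43$)
$3 \left(-3 - -2\right) \left(-3\right) + b{\left(-1 \right)} = 3 \left(-3 - -2\right) \left(-3\right) - 43 = 3 \left(-3 + 2\right) \left(-3\right) - 43 = 3 \left(-1\right) \left(-3\right) - 43 = \left(-3\right) \left(-3\right) - 43 = 9 - 43 = -34$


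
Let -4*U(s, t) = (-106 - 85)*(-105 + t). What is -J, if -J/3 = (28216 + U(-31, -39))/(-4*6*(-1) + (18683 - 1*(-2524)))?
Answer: 21340/7077 ≈ 3.0154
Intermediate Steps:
U(s, t) = -20055/4 + 191*t/4 (U(s, t) = -(-106 - 85)*(-105 + t)/4 = -(-191)*(-105 + t)/4 = -(20055 - 191*t)/4 = -20055/4 + 191*t/4)
J = -21340/7077 (J = -3*(28216 + (-20055/4 + (191/4)*(-39)))/(-4*6*(-1) + (18683 - 1*(-2524))) = -3*(28216 + (-20055/4 - 7449/4))/(-24*(-1) + (18683 + 2524)) = -3*(28216 - 6876)/(24 + 21207) = -64020/21231 = -3*21340/21231 = -21340/7077 ≈ -3.0154)
-J = -1*(-21340/7077) = 21340/7077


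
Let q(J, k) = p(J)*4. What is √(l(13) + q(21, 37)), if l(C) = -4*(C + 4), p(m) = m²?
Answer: 4*√106 ≈ 41.182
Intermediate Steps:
l(C) = -16 - 4*C (l(C) = -4*(4 + C) = -16 - 4*C)
q(J, k) = 4*J² (q(J, k) = J²*4 = 4*J²)
√(l(13) + q(21, 37)) = √((-16 - 4*13) + 4*21²) = √((-16 - 52) + 4*441) = √(-68 + 1764) = √1696 = 4*√106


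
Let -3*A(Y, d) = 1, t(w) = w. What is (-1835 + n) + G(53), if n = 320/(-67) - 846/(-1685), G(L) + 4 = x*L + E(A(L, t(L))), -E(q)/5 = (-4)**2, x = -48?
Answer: -504332903/112895 ≈ -4467.3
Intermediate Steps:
A(Y, d) = -1/3 (A(Y, d) = -1/3*1 = -1/3)
E(q) = -80 (E(q) = -5*(-4)**2 = -5*16 = -80)
G(L) = -84 - 48*L (G(L) = -4 + (-48*L - 80) = -4 + (-80 - 48*L) = -84 - 48*L)
n = -482518/112895 (n = 320*(-1/67) - 846*(-1/1685) = -320/67 + 846/1685 = -482518/112895 ≈ -4.2740)
(-1835 + n) + G(53) = (-1835 - 482518/112895) + (-84 - 48*53) = -207644843/112895 + (-84 - 2544) = -207644843/112895 - 2628 = -504332903/112895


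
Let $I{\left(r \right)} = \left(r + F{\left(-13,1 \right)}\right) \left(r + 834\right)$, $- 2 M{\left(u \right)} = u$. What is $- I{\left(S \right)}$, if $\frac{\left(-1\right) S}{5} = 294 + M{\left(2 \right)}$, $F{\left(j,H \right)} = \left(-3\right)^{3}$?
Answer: $-941452$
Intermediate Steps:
$M{\left(u \right)} = - \frac{u}{2}$
$F{\left(j,H \right)} = -27$
$S = -1465$ ($S = - 5 \left(294 - 1\right) = \left(-5\right) 293 = -1465$)
$I{\left(r \right)} = \left(-27 + r\right) \left(834 + r\right)$ ($I{\left(r \right)} = \left(r - 27\right) \left(r + 834\right) = \left(-27 + r\right) \left(834 + r\right)$)
$- I{\left(S \right)} = - (-22518 + \left(-1465\right)^{2} + 807 \left(-1465\right)) = - (-22518 + 2146225 - 1182255) = \left(-1\right) 941452 = -941452$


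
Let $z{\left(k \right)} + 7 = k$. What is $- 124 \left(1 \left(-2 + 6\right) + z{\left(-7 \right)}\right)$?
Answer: $1240$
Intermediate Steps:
$z{\left(k \right)} = -7 + k$
$- 124 \left(1 \left(-2 + 6\right) + z{\left(-7 \right)}\right) = - 124 \left(1 \left(-2 + 6\right) - 14\right) = - 124 \left(1 \cdot 4 - 14\right) = - 124 \left(4 - 14\right) = \left(-124\right) \left(-10\right) = 1240$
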